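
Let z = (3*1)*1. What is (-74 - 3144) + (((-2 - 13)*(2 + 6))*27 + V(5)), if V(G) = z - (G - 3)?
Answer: -6457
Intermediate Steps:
z = 3 (z = 3*1 = 3)
V(G) = 6 - G (V(G) = 3 - (G - 3) = 3 - (-3 + G) = 3 + (3 - G) = 6 - G)
(-74 - 3144) + (((-2 - 13)*(2 + 6))*27 + V(5)) = (-74 - 3144) + (((-2 - 13)*(2 + 6))*27 + (6 - 1*5)) = -3218 + (-15*8*27 + (6 - 5)) = -3218 + (-120*27 + 1) = -3218 + (-3240 + 1) = -3218 - 3239 = -6457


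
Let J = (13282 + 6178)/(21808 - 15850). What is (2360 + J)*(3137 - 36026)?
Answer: -77181383710/993 ≈ -7.7725e+7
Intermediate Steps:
J = 9730/2979 (J = 19460/5958 = 19460*(1/5958) = 9730/2979 ≈ 3.2662)
(2360 + J)*(3137 - 36026) = (2360 + 9730/2979)*(3137 - 36026) = (7040170/2979)*(-32889) = -77181383710/993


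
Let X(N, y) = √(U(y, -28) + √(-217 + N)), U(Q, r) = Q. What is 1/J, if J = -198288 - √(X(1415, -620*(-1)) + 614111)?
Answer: -1/(198288 + √(614111 + √(620 + √1198))) ≈ -5.0233e-6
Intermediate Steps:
X(N, y) = √(y + √(-217 + N))
J = -198288 - √(614111 + √(620 + √1198)) (J = -198288 - √(√(-620*(-1) + √(-217 + 1415)) + 614111) = -198288 - √(√(620 + √1198) + 614111) = -198288 - √(614111 + √(620 + √1198)) ≈ -1.9907e+5)
1/J = 1/(-198288 - √(614111 + √(620 + √1198)))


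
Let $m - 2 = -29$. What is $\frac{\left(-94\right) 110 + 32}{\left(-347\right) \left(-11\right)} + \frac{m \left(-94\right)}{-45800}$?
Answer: $- \frac{240896973}{87409300} \approx -2.756$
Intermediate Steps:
$m = -27$ ($m = 2 - 29 = -27$)
$\frac{\left(-94\right) 110 + 32}{\left(-347\right) \left(-11\right)} + \frac{m \left(-94\right)}{-45800} = \frac{\left(-94\right) 110 + 32}{\left(-347\right) \left(-11\right)} + \frac{\left(-27\right) \left(-94\right)}{-45800} = \frac{-10340 + 32}{3817} + 2538 \left(- \frac{1}{45800}\right) = \left(-10308\right) \frac{1}{3817} - \frac{1269}{22900} = - \frac{10308}{3817} - \frac{1269}{22900} = - \frac{240896973}{87409300}$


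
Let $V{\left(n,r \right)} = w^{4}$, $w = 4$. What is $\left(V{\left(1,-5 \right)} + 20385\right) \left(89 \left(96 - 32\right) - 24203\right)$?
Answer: $-382002987$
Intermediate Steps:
$V{\left(n,r \right)} = 256$ ($V{\left(n,r \right)} = 4^{4} = 256$)
$\left(V{\left(1,-5 \right)} + 20385\right) \left(89 \left(96 - 32\right) - 24203\right) = \left(256 + 20385\right) \left(89 \left(96 - 32\right) - 24203\right) = 20641 \left(89 \cdot 64 - 24203\right) = 20641 \left(5696 - 24203\right) = 20641 \left(-18507\right) = -382002987$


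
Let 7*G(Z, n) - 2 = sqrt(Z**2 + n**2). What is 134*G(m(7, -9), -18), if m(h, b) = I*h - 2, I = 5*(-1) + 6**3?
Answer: 268/7 + 134*sqrt(2175949)/7 ≈ 28276.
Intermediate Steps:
I = 211 (I = -5 + 216 = 211)
m(h, b) = -2 + 211*h (m(h, b) = 211*h - 2 = -2 + 211*h)
G(Z, n) = 2/7 + sqrt(Z**2 + n**2)/7
134*G(m(7, -9), -18) = 134*(2/7 + sqrt((-2 + 211*7)**2 + (-18)**2)/7) = 134*(2/7 + sqrt((-2 + 1477)**2 + 324)/7) = 134*(2/7 + sqrt(1475**2 + 324)/7) = 134*(2/7 + sqrt(2175625 + 324)/7) = 134*(2/7 + sqrt(2175949)/7) = 268/7 + 134*sqrt(2175949)/7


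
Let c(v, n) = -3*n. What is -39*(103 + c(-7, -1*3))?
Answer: -4368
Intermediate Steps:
-39*(103 + c(-7, -1*3)) = -39*(103 - (-3)*3) = -39*(103 - 3*(-3)) = -39*(103 + 9) = -39*112 = -4368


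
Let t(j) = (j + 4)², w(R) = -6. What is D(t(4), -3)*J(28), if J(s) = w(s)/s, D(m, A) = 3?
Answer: -9/14 ≈ -0.64286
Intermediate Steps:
t(j) = (4 + j)²
J(s) = -6/s
D(t(4), -3)*J(28) = 3*(-6/28) = 3*(-6*1/28) = 3*(-3/14) = -9/14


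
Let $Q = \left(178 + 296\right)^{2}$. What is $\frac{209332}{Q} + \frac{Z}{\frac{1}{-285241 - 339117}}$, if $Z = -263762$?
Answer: $\frac{9250018472228857}{56169} \approx 1.6468 \cdot 10^{11}$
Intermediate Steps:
$Q = 224676$ ($Q = 474^{2} = 224676$)
$\frac{209332}{Q} + \frac{Z}{\frac{1}{-285241 - 339117}} = \frac{209332}{224676} - \frac{263762}{\frac{1}{-285241 - 339117}} = 209332 \cdot \frac{1}{224676} - \frac{263762}{\frac{1}{-624358}} = \frac{52333}{56169} - \frac{263762}{- \frac{1}{624358}} = \frac{52333}{56169} - -164681914796 = \frac{52333}{56169} + 164681914796 = \frac{9250018472228857}{56169}$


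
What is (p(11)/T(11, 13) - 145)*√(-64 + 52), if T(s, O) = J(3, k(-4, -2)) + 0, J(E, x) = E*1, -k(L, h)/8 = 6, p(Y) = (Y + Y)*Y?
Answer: -386*I*√3/3 ≈ -222.86*I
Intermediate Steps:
p(Y) = 2*Y² (p(Y) = (2*Y)*Y = 2*Y²)
k(L, h) = -48 (k(L, h) = -8*6 = -48)
J(E, x) = E
T(s, O) = 3 (T(s, O) = 3 + 0 = 3)
(p(11)/T(11, 13) - 145)*√(-64 + 52) = ((2*11²)/3 - 145)*√(-64 + 52) = ((2*121)*(⅓) - 145)*√(-12) = (242*(⅓) - 145)*(2*I*√3) = (242/3 - 145)*(2*I*√3) = -386*I*√3/3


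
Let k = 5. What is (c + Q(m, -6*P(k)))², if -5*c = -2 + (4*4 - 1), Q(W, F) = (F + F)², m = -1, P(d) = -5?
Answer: 323532169/25 ≈ 1.2941e+7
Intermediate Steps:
Q(W, F) = 4*F² (Q(W, F) = (2*F)² = 4*F²)
c = -13/5 (c = -(-2 + (4*4 - 1))/5 = -(-2 + (16 - 1))/5 = -(-2 + 15)/5 = -⅕*13 = -13/5 ≈ -2.6000)
(c + Q(m, -6*P(k)))² = (-13/5 + 4*(-6*(-5))²)² = (-13/5 + 4*30²)² = (-13/5 + 4*900)² = (-13/5 + 3600)² = (17987/5)² = 323532169/25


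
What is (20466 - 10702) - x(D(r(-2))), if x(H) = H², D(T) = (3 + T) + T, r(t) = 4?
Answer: 9643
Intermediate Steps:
D(T) = 3 + 2*T
(20466 - 10702) - x(D(r(-2))) = (20466 - 10702) - (3 + 2*4)² = 9764 - (3 + 8)² = 9764 - 1*11² = 9764 - 1*121 = 9764 - 121 = 9643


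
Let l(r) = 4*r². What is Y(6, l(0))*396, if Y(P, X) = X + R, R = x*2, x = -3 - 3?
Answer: -4752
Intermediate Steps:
x = -6
R = -12 (R = -6*2 = -12)
Y(P, X) = -12 + X (Y(P, X) = X - 12 = -12 + X)
Y(6, l(0))*396 = (-12 + 4*0²)*396 = (-12 + 4*0)*396 = (-12 + 0)*396 = -12*396 = -4752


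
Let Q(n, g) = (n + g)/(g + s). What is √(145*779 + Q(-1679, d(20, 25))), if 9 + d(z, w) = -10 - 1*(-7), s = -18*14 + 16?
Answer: √1736900922/124 ≈ 336.10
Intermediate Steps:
s = -236 (s = -252 + 16 = -236)
d(z, w) = -12 (d(z, w) = -9 + (-10 - 1*(-7)) = -9 + (-10 + 7) = -9 - 3 = -12)
Q(n, g) = (g + n)/(-236 + g) (Q(n, g) = (n + g)/(g - 236) = (g + n)/(-236 + g))
√(145*779 + Q(-1679, d(20, 25))) = √(145*779 + (-12 - 1679)/(-236 - 12)) = √(112955 - 1691/(-248)) = √(112955 - 1/248*(-1691)) = √(112955 + 1691/248) = √(28014531/248) = √1736900922/124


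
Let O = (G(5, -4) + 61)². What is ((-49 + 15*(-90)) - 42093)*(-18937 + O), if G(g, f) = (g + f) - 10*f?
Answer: 371117236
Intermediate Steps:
G(g, f) = g - 9*f (G(g, f) = (f + g) - 10*f = g - 9*f)
O = 10404 (O = ((5 - 9*(-4)) + 61)² = ((5 + 36) + 61)² = (41 + 61)² = 102² = 10404)
((-49 + 15*(-90)) - 42093)*(-18937 + O) = ((-49 + 15*(-90)) - 42093)*(-18937 + 10404) = ((-49 - 1350) - 42093)*(-8533) = (-1399 - 42093)*(-8533) = -43492*(-8533) = 371117236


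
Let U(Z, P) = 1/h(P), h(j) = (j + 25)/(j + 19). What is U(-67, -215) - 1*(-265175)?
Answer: 25191723/95 ≈ 2.6518e+5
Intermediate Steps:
h(j) = (25 + j)/(19 + j)
U(Z, P) = (19 + P)/(25 + P) (U(Z, P) = 1/((25 + P)/(19 + P)) = (19 + P)/(25 + P))
U(-67, -215) - 1*(-265175) = (19 - 215)/(25 - 215) - 1*(-265175) = -196/(-190) + 265175 = -1/190*(-196) + 265175 = 98/95 + 265175 = 25191723/95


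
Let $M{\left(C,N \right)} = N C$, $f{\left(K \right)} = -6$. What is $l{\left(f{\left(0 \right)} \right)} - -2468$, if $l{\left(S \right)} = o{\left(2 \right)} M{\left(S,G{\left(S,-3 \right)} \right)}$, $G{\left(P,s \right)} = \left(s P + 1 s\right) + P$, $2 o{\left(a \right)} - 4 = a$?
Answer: $2306$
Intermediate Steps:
$o{\left(a \right)} = 2 + \frac{a}{2}$
$G{\left(P,s \right)} = P + s + P s$ ($G{\left(P,s \right)} = \left(P s + s\right) + P = \left(s + P s\right) + P = P + s + P s$)
$M{\left(C,N \right)} = C N$
$l{\left(S \right)} = 3 S \left(-3 - 2 S\right)$ ($l{\left(S \right)} = \left(2 + \frac{1}{2} \cdot 2\right) S \left(S - 3 + S \left(-3\right)\right) = \left(2 + 1\right) S \left(S - 3 - 3 S\right) = 3 S \left(-3 - 2 S\right)$)
$l{\left(f{\left(0 \right)} \right)} - -2468 = 3 \left(-6\right) \left(-3 - -12\right) - -2468 = 3 \left(-6\right) \left(-3 + 12\right) + 2468 = 3 \left(-6\right) 9 + 2468 = -162 + 2468 = 2306$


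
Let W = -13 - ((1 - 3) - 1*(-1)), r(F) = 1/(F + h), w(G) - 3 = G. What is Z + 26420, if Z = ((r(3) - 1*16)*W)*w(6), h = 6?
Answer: 28136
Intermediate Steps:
w(G) = 3 + G
r(F) = 1/(6 + F) (r(F) = 1/(F + 6) = 1/(6 + F))
W = -12 (W = -13 - (-2 + 1) = -13 - 1*(-1) = -13 + 1 = -12)
Z = 1716 (Z = ((1/(6 + 3) - 1*16)*(-12))*(3 + 6) = ((1/9 - 16)*(-12))*9 = -143/9*(-12)*9 = (572/3)*9 = 1716)
Z + 26420 = 1716 + 26420 = 28136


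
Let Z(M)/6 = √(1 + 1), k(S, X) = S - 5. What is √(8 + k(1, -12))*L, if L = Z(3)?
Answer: 12*√2 ≈ 16.971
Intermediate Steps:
k(S, X) = -5 + S
Z(M) = 6*√2 (Z(M) = 6*√(1 + 1) = 6*√2)
L = 6*√2 ≈ 8.4853
√(8 + k(1, -12))*L = √(8 + (-5 + 1))*(6*√2) = √(8 - 4)*(6*√2) = √4*(6*√2) = 2*(6*√2) = 12*√2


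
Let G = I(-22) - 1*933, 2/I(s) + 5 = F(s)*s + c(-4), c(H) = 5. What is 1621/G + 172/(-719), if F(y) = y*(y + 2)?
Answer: -6417719172/3246803399 ≈ -1.9766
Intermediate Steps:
F(y) = y*(2 + y)
I(s) = 2/(s²*(2 + s)) (I(s) = 2/(-5 + ((s*(2 + s))*s + 5)) = 2/(-5 + (s²*(2 + s) + 5)) = 2/(-5 + (5 + s²*(2 + s))) = 2/((s²*(2 + s))) = 2*(1/(s²*(2 + s))) = 2/(s²*(2 + s)))
G = -4515721/4840 (G = 2/((-22)²*(2 - 22)) - 1*933 = 2*(1/484)/(-20) - 933 = 2*(1/484)*(-1/20) - 933 = -1/4840 - 933 = -4515721/4840 ≈ -933.00)
1621/G + 172/(-719) = 1621/(-4515721/4840) + 172/(-719) = 1621*(-4840/4515721) + 172*(-1/719) = -7845640/4515721 - 172/719 = -6417719172/3246803399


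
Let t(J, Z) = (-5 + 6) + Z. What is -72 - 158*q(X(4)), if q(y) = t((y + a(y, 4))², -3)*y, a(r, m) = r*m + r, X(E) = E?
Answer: 1192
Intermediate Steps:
a(r, m) = r + m*r (a(r, m) = m*r + r = r + m*r)
t(J, Z) = 1 + Z
q(y) = -2*y (q(y) = (1 - 3)*y = -2*y)
-72 - 158*q(X(4)) = -72 - (-316)*4 = -72 - 158*(-8) = -72 + 1264 = 1192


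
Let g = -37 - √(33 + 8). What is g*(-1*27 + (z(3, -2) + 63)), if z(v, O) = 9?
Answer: -1665 - 45*√41 ≈ -1953.1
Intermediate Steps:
g = -37 - √41 ≈ -43.403
g*(-1*27 + (z(3, -2) + 63)) = (-37 - √41)*(-1*27 + (9 + 63)) = (-37 - √41)*(-27 + 72) = (-37 - √41)*45 = -1665 - 45*√41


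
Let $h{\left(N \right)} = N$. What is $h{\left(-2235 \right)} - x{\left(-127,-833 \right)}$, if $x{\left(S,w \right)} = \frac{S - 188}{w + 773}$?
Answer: $- \frac{8961}{4} \approx -2240.3$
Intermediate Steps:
$x{\left(S,w \right)} = \frac{-188 + S}{773 + w}$
$h{\left(-2235 \right)} - x{\left(-127,-833 \right)} = -2235 - \frac{-188 - 127}{773 - 833} = -2235 - \frac{1}{-60} \left(-315\right) = -2235 - \left(- \frac{1}{60}\right) \left(-315\right) = -2235 - \frac{21}{4} = - \frac{8961}{4}$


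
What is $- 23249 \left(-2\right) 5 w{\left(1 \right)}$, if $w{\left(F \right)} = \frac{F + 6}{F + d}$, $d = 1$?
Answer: $813715$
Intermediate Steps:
$w{\left(F \right)} = \frac{6 + F}{1 + F}$ ($w{\left(F \right)} = \frac{F + 6}{F + 1} = \frac{6 + F}{1 + F}$)
$- 23249 \left(-2\right) 5 w{\left(1 \right)} = - 23249 \left(-2\right) 5 \frac{6 + 1}{1 + 1} = - 23249 \left(- 10 \cdot \frac{1}{2} \cdot 7\right) = - 23249 \left(\left(-10\right) \frac{7}{2}\right) = \left(-23249\right) \left(-35\right) = 813715$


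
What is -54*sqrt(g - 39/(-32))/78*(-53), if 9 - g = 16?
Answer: 477*I*sqrt(370)/104 ≈ 88.224*I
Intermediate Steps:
g = -7 (g = 9 - 1*16 = 9 - 16 = -7)
-54*sqrt(g - 39/(-32))/78*(-53) = -54*sqrt(-7 - 39/(-32))/78*(-53) = -54*sqrt(-7 - 39*(-1/32))/78*(-53) = -54*sqrt(-7 + 39/32)/78*(-53) = -54*sqrt(-185/32)/78*(-53) = -54*I*sqrt(370)/8/78*(-53) = -9*I*sqrt(370)/104*(-53) = 477*I*sqrt(370)/104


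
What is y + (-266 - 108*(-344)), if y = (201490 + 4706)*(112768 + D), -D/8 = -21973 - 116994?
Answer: 252487863670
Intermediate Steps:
D = 1111736 (D = -8*(-21973 - 116994) = -8*(-138967) = 1111736)
y = 252487826784 (y = (201490 + 4706)*(112768 + 1111736) = 206196*1224504 = 252487826784)
y + (-266 - 108*(-344)) = 252487826784 + (-266 - 108*(-344)) = 252487826784 + (-266 + 37152) = 252487826784 + 36886 = 252487863670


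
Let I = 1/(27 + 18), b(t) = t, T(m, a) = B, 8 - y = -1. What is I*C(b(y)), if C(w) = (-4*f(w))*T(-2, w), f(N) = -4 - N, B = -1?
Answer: -52/45 ≈ -1.1556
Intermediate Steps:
y = 9 (y = 8 - 1*(-1) = 8 + 1 = 9)
T(m, a) = -1
I = 1/45 ≈ 0.022222
C(w) = -16 - 4*w (C(w) = -4*(-4 - w)*(-1) = (16 + 4*w)*(-1) = -16 - 4*w)
I*C(b(y)) = (-16 - 4*9)/45 = (-16 - 36)/45 = (1/45)*(-52) = -52/45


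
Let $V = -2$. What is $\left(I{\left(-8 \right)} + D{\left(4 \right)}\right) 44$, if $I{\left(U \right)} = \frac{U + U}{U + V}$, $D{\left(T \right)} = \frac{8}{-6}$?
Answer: $\frac{176}{15} \approx 11.733$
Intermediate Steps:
$D{\left(T \right)} = - \frac{4}{3}$ ($D{\left(T \right)} = 8 \left(- \frac{1}{6}\right) = - \frac{4}{3}$)
$I{\left(U \right)} = \frac{2 U}{-2 + U}$ ($I{\left(U \right)} = \frac{U + U}{U - 2} = \frac{2 U}{-2 + U}$)
$\left(I{\left(-8 \right)} + D{\left(4 \right)}\right) 44 = \left(2 \left(-8\right) \frac{1}{-2 - 8} - \frac{4}{3}\right) 44 = \left(2 \left(-8\right) \frac{1}{-10} - \frac{4}{3}\right) 44 = \left(2 \left(-8\right) \left(- \frac{1}{10}\right) - \frac{4}{3}\right) 44 = \left(\frac{8}{5} - \frac{4}{3}\right) 44 = \frac{4}{15} \cdot 44 = \frac{176}{15}$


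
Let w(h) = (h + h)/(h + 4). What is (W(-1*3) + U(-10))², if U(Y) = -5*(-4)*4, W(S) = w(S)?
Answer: 5476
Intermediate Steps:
w(h) = 2*h/(4 + h) (w(h) = (2*h)/(4 + h) = 2*h/(4 + h))
W(S) = 2*S/(4 + S)
U(Y) = 80 (U(Y) = 20*4 = 80)
(W(-1*3) + U(-10))² = (2*(-1*3)/(4 - 1*3) + 80)² = (2*(-3)/(4 - 3) + 80)² = (2*(-3)/1 + 80)² = (2*(-3)*1 + 80)² = (-6 + 80)² = 74² = 5476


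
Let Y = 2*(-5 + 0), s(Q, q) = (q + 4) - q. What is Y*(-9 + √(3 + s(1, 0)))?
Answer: 90 - 10*√7 ≈ 63.542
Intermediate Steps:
s(Q, q) = 4 (s(Q, q) = (4 + q) - q = 4)
Y = -10 (Y = 2*(-5) = -10)
Y*(-9 + √(3 + s(1, 0))) = -10*(-9 + √(3 + 4)) = -10*(-9 + √7) = 90 - 10*√7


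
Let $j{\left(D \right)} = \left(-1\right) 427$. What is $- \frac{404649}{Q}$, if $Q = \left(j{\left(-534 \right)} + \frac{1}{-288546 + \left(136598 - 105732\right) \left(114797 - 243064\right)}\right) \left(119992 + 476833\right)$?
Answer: $\frac{1602158254443432}{1009024756737675025} \approx 0.0015878$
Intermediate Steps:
$j{\left(D \right)} = -427$
$Q = - \frac{1009024756737675025}{3959377768}$ ($Q = \left(-427 + \frac{1}{-288546 + \left(136598 - 105732\right) \left(114797 - 243064\right)}\right) \left(119992 + 476833\right) = \left(-427 + \frac{1}{-288546 + 30866 \left(-128267\right)}\right) 596825 = \left(-427 + \frac{1}{-288546 - 3959089222}\right) 596825 = \left(-427 + \frac{1}{-3959377768}\right) 596825 = \left(-427 - \frac{1}{3959377768}\right) 596825 = \left(- \frac{1690654306937}{3959377768}\right) 596825 = - \frac{1009024756737675025}{3959377768} \approx -2.5484 \cdot 10^{8}$)
$- \frac{404649}{Q} = - \frac{404649}{- \frac{1009024756737675025}{3959377768}} = \left(-404649\right) \left(- \frac{3959377768}{1009024756737675025}\right) = \frac{1602158254443432}{1009024756737675025}$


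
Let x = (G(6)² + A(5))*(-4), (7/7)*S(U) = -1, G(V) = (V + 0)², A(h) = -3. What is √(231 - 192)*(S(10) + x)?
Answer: -5173*√39 ≈ -32305.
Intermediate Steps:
G(V) = V²
S(U) = -1
x = -5172 (x = ((6²)² - 3)*(-4) = (36² - 3)*(-4) = (1296 - 3)*(-4) = 1293*(-4) = -5172)
√(231 - 192)*(S(10) + x) = √(231 - 192)*(-1 - 5172) = √39*(-5173) = -5173*√39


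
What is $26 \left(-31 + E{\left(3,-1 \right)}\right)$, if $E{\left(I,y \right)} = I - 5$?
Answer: $-858$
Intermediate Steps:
$E{\left(I,y \right)} = -5 + I$ ($E{\left(I,y \right)} = I - 5 = -5 + I$)
$26 \left(-31 + E{\left(3,-1 \right)}\right) = 26 \left(-31 + \left(-5 + 3\right)\right) = 26 \left(-31 - 2\right) = 26 \left(-33\right) = -858$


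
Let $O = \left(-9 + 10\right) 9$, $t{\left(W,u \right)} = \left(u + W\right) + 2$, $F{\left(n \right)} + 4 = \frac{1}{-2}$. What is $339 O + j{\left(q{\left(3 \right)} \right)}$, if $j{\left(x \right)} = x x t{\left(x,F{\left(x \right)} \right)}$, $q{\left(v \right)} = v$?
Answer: $\frac{6111}{2} \approx 3055.5$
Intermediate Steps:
$F{\left(n \right)} = - \frac{9}{2}$ ($F{\left(n \right)} = -4 + \frac{1}{-2} = -4 - \frac{1}{2} = - \frac{9}{2}$)
$t{\left(W,u \right)} = 2 + W + u$ ($t{\left(W,u \right)} = \left(W + u\right) + 2 = 2 + W + u$)
$j{\left(x \right)} = x^{2} \left(- \frac{5}{2} + x\right)$ ($j{\left(x \right)} = x x \left(2 + x - \frac{9}{2}\right) = x^{2} \left(- \frac{5}{2} + x\right)$)
$O = 9$ ($O = 1 \cdot 9 = 9$)
$339 O + j{\left(q{\left(3 \right)} \right)} = 339 \cdot 9 + 3^{2} \left(- \frac{5}{2} + 3\right) = 3051 + 9 \cdot \frac{1}{2} = 3051 + \frac{9}{2} = \frac{6111}{2}$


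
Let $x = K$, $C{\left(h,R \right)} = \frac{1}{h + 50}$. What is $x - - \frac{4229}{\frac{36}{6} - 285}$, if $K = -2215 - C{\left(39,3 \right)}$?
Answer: $- \frac{55377325}{24831} \approx -2230.2$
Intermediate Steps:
$C{\left(h,R \right)} = \frac{1}{50 + h}$
$K = - \frac{197136}{89}$ ($K = -2215 - \frac{1}{50 + 39} = -2215 - \frac{1}{89} = - \frac{197136}{89} \approx -2215.0$)
$x = - \frac{197136}{89} \approx -2215.0$
$x - - \frac{4229}{\frac{36}{6} - 285} = - \frac{197136}{89} - - \frac{4229}{\frac{36}{6} - 285} = - \frac{197136}{89} - - \frac{4229}{36 \cdot \frac{1}{6} - 285} = - \frac{197136}{89} - - \frac{4229}{6 - 285} = - \frac{197136}{89} - - \frac{4229}{-279} = - \frac{197136}{89} - \left(-4229\right) \left(- \frac{1}{279}\right) = - \frac{197136}{89} - \frac{4229}{279} = - \frac{55377325}{24831}$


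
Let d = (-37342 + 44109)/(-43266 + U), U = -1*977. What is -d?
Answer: 6767/44243 ≈ 0.15295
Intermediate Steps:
U = -977
d = -6767/44243 (d = (-37342 + 44109)/(-43266 - 977) = 6767/(-44243) = 6767*(-1/44243) = -6767/44243 ≈ -0.15295)
-d = -1*(-6767/44243) = 6767/44243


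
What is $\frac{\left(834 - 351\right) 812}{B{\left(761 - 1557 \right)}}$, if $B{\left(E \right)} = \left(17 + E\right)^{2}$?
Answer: $\frac{392196}{606841} \approx 0.64629$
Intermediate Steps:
$\frac{\left(834 - 351\right) 812}{B{\left(761 - 1557 \right)}} = \frac{\left(834 - 351\right) 812}{\left(17 + \left(761 - 1557\right)\right)^{2}} = \frac{483 \cdot 812}{\left(17 - 796\right)^{2}} = \frac{392196}{\left(-779\right)^{2}} = \frac{392196}{606841}$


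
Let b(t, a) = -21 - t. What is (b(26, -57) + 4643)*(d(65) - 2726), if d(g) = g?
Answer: -12229956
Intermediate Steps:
(b(26, -57) + 4643)*(d(65) - 2726) = ((-21 - 1*26) + 4643)*(65 - 2726) = ((-21 - 26) + 4643)*(-2661) = (-47 + 4643)*(-2661) = 4596*(-2661) = -12229956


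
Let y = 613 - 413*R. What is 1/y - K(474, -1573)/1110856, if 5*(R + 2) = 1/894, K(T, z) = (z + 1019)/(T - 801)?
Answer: 810081912311/1168196642120652 ≈ 0.00069345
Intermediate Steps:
K(T, z) = (1019 + z)/(-801 + T)
R = -8939/4470 (R = -2 + (⅕)/894 = -2 + (⅕)*(1/894) = -2 + 1/4470 = -8939/4470 ≈ -1.9998)
y = 6431917/4470 (y = 613 - 413*(-8939/4470) = 613 + 3691807/4470 = 6431917/4470 ≈ 1438.9)
1/y - K(474, -1573)/1110856 = 1/(6431917/4470) - (1019 - 1573)/(-801 + 474)/1110856 = 4470/6431917 - -554/(-327)/1110856 = 4470/6431917 - (-1/327*(-554))/1110856 = 4470/6431917 - 554/(327*1110856) = 4470/6431917 - 1*277/181624956 = 4470/6431917 - 277/181624956 = 810081912311/1168196642120652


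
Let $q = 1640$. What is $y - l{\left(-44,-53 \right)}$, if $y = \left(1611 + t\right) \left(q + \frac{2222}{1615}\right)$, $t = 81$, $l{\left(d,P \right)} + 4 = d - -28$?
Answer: $\frac{4485223124}{1615} \approx 2.7772 \cdot 10^{6}$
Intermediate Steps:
$l{\left(d,P \right)} = 24 + d$ ($l{\left(d,P \right)} = -4 + \left(d - -28\right) = -4 + \left(d + 28\right) = -4 + \left(28 + d\right) = 24 + d$)
$y = \frac{4485190824}{1615}$ ($y = \left(1611 + 81\right) \left(1640 + \frac{2222}{1615}\right) = 1692 \left(1640 + 2222 \cdot \frac{1}{1615}\right) = 1692 \left(1640 + \frac{2222}{1615}\right) = 1692 \cdot \frac{2650822}{1615} = \frac{4485190824}{1615} \approx 2.7772 \cdot 10^{6}$)
$y - l{\left(-44,-53 \right)} = \frac{4485190824}{1615} - \left(24 - 44\right) = \frac{4485190824}{1615} - -20 = \frac{4485190824}{1615} + 20 = \frac{4485223124}{1615}$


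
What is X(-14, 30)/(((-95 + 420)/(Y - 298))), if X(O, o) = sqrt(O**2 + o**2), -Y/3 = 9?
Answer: -2*sqrt(274) ≈ -33.106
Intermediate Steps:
Y = -27 (Y = -3*9 = -27)
X(-14, 30)/(((-95 + 420)/(Y - 298))) = sqrt((-14)**2 + 30**2)/(((-95 + 420)/(-27 - 298))) = sqrt(196 + 900)/((325/(-325))) = sqrt(1096)/((325*(-1/325))) = (2*sqrt(274))/(-1) = (2*sqrt(274))*(-1) = -2*sqrt(274)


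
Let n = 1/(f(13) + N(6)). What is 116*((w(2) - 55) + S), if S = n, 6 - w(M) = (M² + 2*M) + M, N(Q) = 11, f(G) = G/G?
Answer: -20503/3 ≈ -6834.3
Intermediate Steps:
f(G) = 1
w(M) = 6 - M² - 3*M (w(M) = 6 - ((M² + 2*M) + M) = 6 - (M² + 3*M) = 6 + (-M² - 3*M) = 6 - M² - 3*M)
n = 1/12 (n = 1/(1 + 11) = 1/12 ≈ 0.083333)
S = 1/12 ≈ 0.083333
116*((w(2) - 55) + S) = 116*(((6 - 1*2² - 3*2) - 55) + 1/12) = 116*(((6 - 1*4 - 6) - 55) + 1/12) = 116*(((6 - 4 - 6) - 55) + 1/12) = 116*((-4 - 55) + 1/12) = 116*(-59 + 1/12) = 116*(-707/12) = -20503/3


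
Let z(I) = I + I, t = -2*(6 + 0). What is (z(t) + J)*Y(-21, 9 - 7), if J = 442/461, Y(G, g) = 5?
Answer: -53110/461 ≈ -115.21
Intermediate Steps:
J = 442/461 (J = 442*(1/461) = 442/461 ≈ 0.95879)
t = -12 (t = -2*6 = -12)
z(I) = 2*I
(z(t) + J)*Y(-21, 9 - 7) = (2*(-12) + 442/461)*5 = (-24 + 442/461)*5 = -10622/461*5 = -53110/461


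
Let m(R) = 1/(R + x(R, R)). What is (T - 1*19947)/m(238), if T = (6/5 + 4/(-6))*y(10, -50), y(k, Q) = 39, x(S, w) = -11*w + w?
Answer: 213409602/5 ≈ 4.2682e+7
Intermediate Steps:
x(S, w) = -10*w
m(R) = -1/(9*R) (m(R) = 1/(R - 10*R) = 1/(-9*R) = -1/(9*R))
T = 104/5 (T = (6/5 + 4/(-6))*39 = (6*(⅕) + 4*(-⅙))*39 = (6/5 - ⅔)*39 = (8/15)*39 = 104/5 ≈ 20.800)
(T - 1*19947)/m(238) = (104/5 - 1*19947)/((-⅑/238)) = (104/5 - 19947)/((-⅑*1/238)) = -99631/(5*(-1/2142)) = -99631/5*(-2142) = 213409602/5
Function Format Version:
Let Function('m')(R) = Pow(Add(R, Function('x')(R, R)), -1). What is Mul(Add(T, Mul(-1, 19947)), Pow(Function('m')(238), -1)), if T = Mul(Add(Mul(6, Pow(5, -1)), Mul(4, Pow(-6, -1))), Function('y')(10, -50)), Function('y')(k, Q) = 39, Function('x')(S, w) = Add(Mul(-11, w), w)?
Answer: Rational(213409602, 5) ≈ 4.2682e+7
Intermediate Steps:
Function('x')(S, w) = Mul(-10, w)
Function('m')(R) = Mul(Rational(-1, 9), Pow(R, -1)) (Function('m')(R) = Pow(Add(R, Mul(-10, R)), -1) = Pow(Mul(-9, R), -1) = Mul(Rational(-1, 9), Pow(R, -1)))
T = Rational(104, 5) (T = Mul(Add(Mul(6, Pow(5, -1)), Mul(4, Pow(-6, -1))), 39) = Mul(Add(Mul(6, Rational(1, 5)), Mul(4, Rational(-1, 6))), 39) = Mul(Add(Rational(6, 5), Rational(-2, 3)), 39) = Mul(Rational(8, 15), 39) = Rational(104, 5) ≈ 20.800)
Mul(Add(T, Mul(-1, 19947)), Pow(Function('m')(238), -1)) = Mul(Add(Rational(104, 5), Mul(-1, 19947)), Pow(Mul(Rational(-1, 9), Pow(238, -1)), -1)) = Mul(Add(Rational(104, 5), -19947), Pow(Mul(Rational(-1, 9), Rational(1, 238)), -1)) = Mul(Rational(-99631, 5), Pow(Rational(-1, 2142), -1)) = Mul(Rational(-99631, 5), -2142) = Rational(213409602, 5)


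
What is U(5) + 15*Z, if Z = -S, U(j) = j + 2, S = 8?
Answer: -113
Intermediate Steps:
U(j) = 2 + j
Z = -8 (Z = -1*8 = -8)
U(5) + 15*Z = (2 + 5) + 15*(-8) = 7 - 120 = -113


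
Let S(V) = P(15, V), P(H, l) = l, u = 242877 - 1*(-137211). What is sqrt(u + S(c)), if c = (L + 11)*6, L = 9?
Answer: 356*sqrt(3) ≈ 616.61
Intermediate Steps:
u = 380088 (u = 242877 + 137211 = 380088)
c = 120 (c = (9 + 11)*6 = 20*6 = 120)
S(V) = V
sqrt(u + S(c)) = sqrt(380088 + 120) = sqrt(380208) = 356*sqrt(3)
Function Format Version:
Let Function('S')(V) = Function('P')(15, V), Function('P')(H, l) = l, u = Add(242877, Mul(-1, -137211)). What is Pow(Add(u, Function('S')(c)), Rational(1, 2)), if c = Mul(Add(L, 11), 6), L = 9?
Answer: Mul(356, Pow(3, Rational(1, 2))) ≈ 616.61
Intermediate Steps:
u = 380088 (u = Add(242877, 137211) = 380088)
c = 120 (c = Mul(Add(9, 11), 6) = Mul(20, 6) = 120)
Function('S')(V) = V
Pow(Add(u, Function('S')(c)), Rational(1, 2)) = Pow(Add(380088, 120), Rational(1, 2)) = Pow(380208, Rational(1, 2)) = Mul(356, Pow(3, Rational(1, 2)))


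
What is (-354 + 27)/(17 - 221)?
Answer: 109/68 ≈ 1.6029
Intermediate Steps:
(-354 + 27)/(17 - 221) = -327/(-204) = -327*(-1/204) = 109/68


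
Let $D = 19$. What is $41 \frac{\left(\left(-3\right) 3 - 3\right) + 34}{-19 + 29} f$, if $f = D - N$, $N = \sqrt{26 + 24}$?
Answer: $\frac{8569}{5} - 451 \sqrt{2} \approx 1076.0$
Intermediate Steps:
$N = 5 \sqrt{2}$ ($N = \sqrt{50} = 5 \sqrt{2} \approx 7.0711$)
$f = 19 - 5 \sqrt{2} \approx 11.929$
$41 \frac{\left(\left(-3\right) 3 - 3\right) + 34}{-19 + 29} f = 41 \frac{\left(\left(-3\right) 3 - 3\right) + 34}{-19 + 29} \left(19 - 5 \sqrt{2}\right) = 41 \frac{\left(-9 - 3\right) + 34}{10} \left(19 - 5 \sqrt{2}\right) = 41 \left(-12 + 34\right) \frac{1}{10} \left(19 - 5 \sqrt{2}\right) = 41 \cdot 22 \cdot \frac{1}{10} \left(19 - 5 \sqrt{2}\right) = 41 \cdot \frac{11}{5} \left(19 - 5 \sqrt{2}\right) = \frac{451 \left(19 - 5 \sqrt{2}\right)}{5} = \frac{8569}{5} - 451 \sqrt{2}$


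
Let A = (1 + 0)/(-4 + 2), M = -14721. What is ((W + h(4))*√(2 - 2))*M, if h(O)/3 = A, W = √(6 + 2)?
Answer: 0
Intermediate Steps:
A = -½ (A = 1/(-2) = 1*(-½) = -½ ≈ -0.50000)
W = 2*√2 (W = √8 = 2*√2 ≈ 2.8284)
h(O) = -3/2 (h(O) = 3*(-½) = -3/2)
((W + h(4))*√(2 - 2))*M = ((2*√2 - 3/2)*√(2 - 2))*(-14721) = ((-3/2 + 2*√2)*√0)*(-14721) = ((-3/2 + 2*√2)*0)*(-14721) = 0*(-14721) = 0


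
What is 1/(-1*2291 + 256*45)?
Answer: 1/9229 ≈ 0.00010835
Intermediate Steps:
1/(-1*2291 + 256*45) = 1/(-2291 + 11520) = 1/9229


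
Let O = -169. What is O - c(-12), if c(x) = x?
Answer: -157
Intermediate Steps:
O - c(-12) = -169 - 1*(-12) = -169 + 12 = -157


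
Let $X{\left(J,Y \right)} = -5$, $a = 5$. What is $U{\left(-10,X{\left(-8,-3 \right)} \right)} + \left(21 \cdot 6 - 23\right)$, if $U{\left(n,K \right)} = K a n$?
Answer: $353$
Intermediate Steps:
$U{\left(n,K \right)} = 5 K n$ ($U{\left(n,K \right)} = K 5 n = 5 K n$)
$U{\left(-10,X{\left(-8,-3 \right)} \right)} + \left(21 \cdot 6 - 23\right) = 5 \left(-5\right) \left(-10\right) + \left(21 \cdot 6 - 23\right) = 250 + \left(126 - 23\right) = 250 + 103 = 353$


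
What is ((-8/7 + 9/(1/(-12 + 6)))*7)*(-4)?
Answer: 1544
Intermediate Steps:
((-8/7 + 9/(1/(-12 + 6)))*7)*(-4) = ((-8*⅐ + 9/(1/(-6)))*7)*(-4) = ((-8/7 + 9/(-⅙))*7)*(-4) = ((-8/7 + 9*(-6))*7)*(-4) = ((-8/7 - 54)*7)*(-4) = -386/7*7*(-4) = -386*(-4) = 1544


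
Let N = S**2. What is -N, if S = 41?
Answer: -1681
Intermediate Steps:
N = 1681 (N = 41**2 = 1681)
-N = -1*1681 = -1681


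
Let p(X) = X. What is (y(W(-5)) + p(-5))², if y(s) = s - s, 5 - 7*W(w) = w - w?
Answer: 25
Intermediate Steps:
W(w) = 5/7 (W(w) = 5/7 - (w - w)/7 = 5/7 - ⅐*0 = 5/7 + 0 = 5/7)
y(s) = 0
(y(W(-5)) + p(-5))² = (0 - 5)² = (-5)² = 25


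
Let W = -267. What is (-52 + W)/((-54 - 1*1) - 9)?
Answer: 319/64 ≈ 4.9844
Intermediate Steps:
(-52 + W)/((-54 - 1*1) - 9) = (-52 - 267)/((-54 - 1*1) - 9) = -319/((-54 - 1) - 9) = -319/(-55 - 9) = -319/(-64) = -319*(-1/64) = 319/64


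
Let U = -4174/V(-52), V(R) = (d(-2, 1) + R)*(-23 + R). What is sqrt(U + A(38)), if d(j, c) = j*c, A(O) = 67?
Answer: 2*sqrt(33397)/45 ≈ 8.1222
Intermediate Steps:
d(j, c) = c*j
V(R) = (-23 + R)*(-2 + R) (V(R) = (1*(-2) + R)*(-23 + R) = (-2 + R)*(-23 + R) = (-23 + R)*(-2 + R))
U = -2087/2025 (U = -4174/(46 + (-52)**2 - 25*(-52)) = -4174/(46 + 2704 + 1300) = -4174/4050 = -4174*1/4050 = -2087/2025 ≈ -1.0306)
sqrt(U + A(38)) = sqrt(-2087/2025 + 67) = sqrt(133588/2025) = 2*sqrt(33397)/45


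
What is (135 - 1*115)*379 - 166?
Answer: 7414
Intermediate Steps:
(135 - 1*115)*379 - 166 = (135 - 115)*379 - 166 = 20*379 - 166 = 7580 - 166 = 7414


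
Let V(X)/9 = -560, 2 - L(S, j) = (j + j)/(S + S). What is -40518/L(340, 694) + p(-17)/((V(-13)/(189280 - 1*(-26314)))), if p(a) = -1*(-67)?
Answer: 2472479201/2520 ≈ 9.8114e+5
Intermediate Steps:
L(S, j) = 2 - j/S (L(S, j) = 2 - (j + j)/(S + S) = 2 - 2*j/(2*S) = 2 - 2*j*1/(2*S) = 2 - j/S)
V(X) = -5040 (V(X) = 9*(-560) = -5040)
p(a) = 67
-40518/L(340, 694) + p(-17)/((V(-13)/(189280 - 1*(-26314)))) = -40518/(2 - 1*694/340) + 67/((-5040/(189280 - 1*(-26314)))) = -40518/(2 - 1*694*1/340) + 67/((-5040/(189280 + 26314))) = -40518/(2 - 347/170) + 67/((-5040/215594)) = -40518/(-7/170) + 67/((-5040*1/215594)) = -40518*(-170/7) + 67/(-2520/107797) = 6888060/7 + 67*(-107797/2520) = 6888060/7 - 7222399/2520 = 2472479201/2520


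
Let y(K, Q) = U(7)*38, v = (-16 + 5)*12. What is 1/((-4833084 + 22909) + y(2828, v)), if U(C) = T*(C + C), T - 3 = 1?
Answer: -1/4808047 ≈ -2.0798e-7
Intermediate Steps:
T = 4 (T = 3 + 1 = 4)
U(C) = 8*C (U(C) = 4*(C + C) = 4*(2*C) = 8*C)
v = -132 (v = -11*12 = -132)
y(K, Q) = 2128 (y(K, Q) = (8*7)*38 = 56*38 = 2128)
1/((-4833084 + 22909) + y(2828, v)) = 1/((-4833084 + 22909) + 2128) = 1/(-4810175 + 2128) = 1/(-4808047) = -1/4808047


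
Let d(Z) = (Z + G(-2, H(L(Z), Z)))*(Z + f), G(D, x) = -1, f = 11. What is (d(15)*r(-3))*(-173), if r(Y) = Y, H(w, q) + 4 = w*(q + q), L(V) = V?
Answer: 188916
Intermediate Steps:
H(w, q) = -4 + 2*q*w (H(w, q) = -4 + w*(q + q) = -4 + w*(2*q) = -4 + 2*q*w)
d(Z) = (-1 + Z)*(11 + Z) (d(Z) = (Z - 1)*(Z + 11) = (-1 + Z)*(11 + Z))
(d(15)*r(-3))*(-173) = ((-11 + 15**2 + 10*15)*(-3))*(-173) = ((-11 + 225 + 150)*(-3))*(-173) = (364*(-3))*(-173) = -1092*(-173) = 188916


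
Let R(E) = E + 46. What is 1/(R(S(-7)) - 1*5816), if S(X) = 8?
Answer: -1/5762 ≈ -0.00017355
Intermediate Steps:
R(E) = 46 + E
1/(R(S(-7)) - 1*5816) = 1/((46 + 8) - 1*5816) = 1/(54 - 5816) = 1/(-5762) = -1/5762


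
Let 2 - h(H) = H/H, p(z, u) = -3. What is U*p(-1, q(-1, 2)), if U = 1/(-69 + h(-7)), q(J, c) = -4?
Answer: 3/68 ≈ 0.044118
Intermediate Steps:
h(H) = 1 (h(H) = 2 - H/H = 2 - 1*1 = 2 - 1 = 1)
U = -1/68 (U = 1/(-69 + 1) = 1/(-68) = -1/68 ≈ -0.014706)
U*p(-1, q(-1, 2)) = -1/68*(-3) = 3/68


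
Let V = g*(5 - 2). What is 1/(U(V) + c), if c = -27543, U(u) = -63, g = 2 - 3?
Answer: -1/27606 ≈ -3.6224e-5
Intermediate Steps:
g = -1
V = -3 (V = -(5 - 2) = -1*3 = -3)
1/(U(V) + c) = 1/(-63 - 27543) = 1/(-27606) = -1/27606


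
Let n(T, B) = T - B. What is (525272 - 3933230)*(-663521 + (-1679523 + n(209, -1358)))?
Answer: 7979655273966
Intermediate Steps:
(525272 - 3933230)*(-663521 + (-1679523 + n(209, -1358))) = (525272 - 3933230)*(-663521 + (-1679523 + (209 - 1*(-1358)))) = -3407958*(-663521 + (-1679523 + (209 + 1358))) = -3407958*(-663521 + (-1679523 + 1567)) = -3407958*(-663521 - 1677956) = -3407958*(-2341477) = 7979655273966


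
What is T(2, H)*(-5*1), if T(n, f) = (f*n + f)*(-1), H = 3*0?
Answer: 0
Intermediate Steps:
H = 0
T(n, f) = -f - f*n (T(n, f) = (f + f*n)*(-1) = -f - f*n)
T(2, H)*(-5*1) = (-1*0*(1 + 2))*(-5*1) = -1*0*3*(-5) = 0*(-5) = 0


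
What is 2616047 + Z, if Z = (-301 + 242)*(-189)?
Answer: 2627198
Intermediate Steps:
Z = 11151 (Z = -59*(-189) = 11151)
2616047 + Z = 2616047 + 11151 = 2627198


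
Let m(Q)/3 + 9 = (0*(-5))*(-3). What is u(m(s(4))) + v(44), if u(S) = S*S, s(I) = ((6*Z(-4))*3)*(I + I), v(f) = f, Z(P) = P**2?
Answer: 773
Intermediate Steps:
s(I) = 576*I (s(I) = ((6*(-4)**2)*3)*(I + I) = ((6*16)*3)*(2*I) = (96*3)*(2*I) = 288*(2*I) = 576*I)
m(Q) = -27 (m(Q) = -27 + 3*((0*(-5))*(-3)) = -27 + 3*(0*(-3)) = -27 + 3*0 = -27 + 0 = -27)
u(S) = S**2
u(m(s(4))) + v(44) = (-27)**2 + 44 = 729 + 44 = 773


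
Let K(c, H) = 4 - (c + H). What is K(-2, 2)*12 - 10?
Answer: 38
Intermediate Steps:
K(c, H) = 4 - H - c (K(c, H) = 4 - (H + c) = 4 + (-H - c) = 4 - H - c)
K(-2, 2)*12 - 10 = (4 - 1*2 - 1*(-2))*12 - 10 = (4 - 2 + 2)*12 - 10 = 4*12 - 10 = 48 - 10 = 38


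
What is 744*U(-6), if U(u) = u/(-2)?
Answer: 2232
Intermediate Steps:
U(u) = -u/2 (U(u) = u*(-1/2) = -u/2)
744*U(-6) = 744*(-1/2*(-6)) = 744*3 = 2232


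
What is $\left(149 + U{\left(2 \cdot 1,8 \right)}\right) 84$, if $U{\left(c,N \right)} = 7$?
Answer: $13104$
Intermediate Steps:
$\left(149 + U{\left(2 \cdot 1,8 \right)}\right) 84 = \left(149 + 7\right) 84 = 156 \cdot 84 = 13104$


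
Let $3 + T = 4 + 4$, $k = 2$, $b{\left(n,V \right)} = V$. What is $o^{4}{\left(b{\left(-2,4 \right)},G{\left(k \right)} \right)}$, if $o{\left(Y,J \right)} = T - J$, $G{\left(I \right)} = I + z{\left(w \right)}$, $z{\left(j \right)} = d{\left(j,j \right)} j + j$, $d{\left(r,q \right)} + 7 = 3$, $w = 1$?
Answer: $1296$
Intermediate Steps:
$d{\left(r,q \right)} = -4$ ($d{\left(r,q \right)} = -7 + 3 = -4$)
$z{\left(j \right)} = - 3 j$ ($z{\left(j \right)} = - 4 j + j = - 3 j$)
$T = 5$ ($T = -3 + \left(4 + 4\right) = -3 + 8 = 5$)
$G{\left(I \right)} = -3 + I$ ($G{\left(I \right)} = I - 3 = -3 + I$)
$o{\left(Y,J \right)} = 5 - J$
$o^{4}{\left(b{\left(-2,4 \right)},G{\left(k \right)} \right)} = \left(5 - \left(-3 + 2\right)\right)^{4} = \left(5 - -1\right)^{4} = \left(5 + 1\right)^{4} = 6^{4} = 1296$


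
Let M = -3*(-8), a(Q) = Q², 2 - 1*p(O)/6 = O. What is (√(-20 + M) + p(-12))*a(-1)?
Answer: 86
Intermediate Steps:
p(O) = 12 - 6*O
M = 24
(√(-20 + M) + p(-12))*a(-1) = (√(-20 + 24) + (12 - 6*(-12)))*(-1)² = (√4 + (12 + 72))*1 = (2 + 84)*1 = 86*1 = 86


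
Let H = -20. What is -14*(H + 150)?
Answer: -1820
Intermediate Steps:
-14*(H + 150) = -14*(-20 + 150) = -14*130 = -1820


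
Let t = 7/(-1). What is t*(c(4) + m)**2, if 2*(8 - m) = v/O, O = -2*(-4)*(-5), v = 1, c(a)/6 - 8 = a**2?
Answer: -1035229447/6400 ≈ -1.6175e+5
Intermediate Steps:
c(a) = 48 + 6*a**2
t = -7 (t = 7*(-1) = -7)
O = -40 (O = 8*(-5) = -40)
m = 641/80 (m = 8 - 1/(2*(-40)) = 8 - (-1)/(2*40) = 8 - 1/2*(-1/40) = 8 + 1/80 = 641/80 ≈ 8.0125)
t*(c(4) + m)**2 = -7*((48 + 6*4**2) + 641/80)**2 = -7*((48 + 6*16) + 641/80)**2 = -7*((48 + 96) + 641/80)**2 = -7*(144 + 641/80)**2 = -7*(12161/80)**2 = -7*147889921/6400 = -1035229447/6400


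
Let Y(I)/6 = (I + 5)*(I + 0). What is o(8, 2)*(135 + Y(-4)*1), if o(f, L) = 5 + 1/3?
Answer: 592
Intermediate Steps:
Y(I) = 6*I*(5 + I) (Y(I) = 6*((I + 5)*(I + 0)) = 6*((5 + I)*I) = 6*(I*(5 + I)) = 6*I*(5 + I))
o(f, L) = 16/3 (o(f, L) = 5 + 1/3 = 16/3)
o(8, 2)*(135 + Y(-4)*1) = 16*(135 + (6*(-4)*(5 - 4))*1)/3 = 16*(135 + (6*(-4)*1)*1)/3 = 16*(135 - 24*1)/3 = 16*(135 - 24)/3 = (16/3)*111 = 592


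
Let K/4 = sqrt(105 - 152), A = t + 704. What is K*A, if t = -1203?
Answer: -1996*I*sqrt(47) ≈ -13684.0*I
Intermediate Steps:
A = -499 (A = -1203 + 704 = -499)
K = 4*I*sqrt(47) (K = 4*sqrt(105 - 152) = 4*sqrt(-47) = 4*(I*sqrt(47)) = 4*I*sqrt(47) ≈ 27.423*I)
K*A = (4*I*sqrt(47))*(-499) = -1996*I*sqrt(47)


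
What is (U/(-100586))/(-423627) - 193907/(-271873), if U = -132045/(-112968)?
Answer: 44447854533930355817/62319418872131904048 ≈ 0.71323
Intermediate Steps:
U = 44015/37656 (U = -132045*(-1/112968) = 44015/37656 ≈ 1.1689)
(U/(-100586))/(-423627) - 193907/(-271873) = ((44015/37656)/(-100586))/(-423627) - 193907/(-271873) = ((44015/37656)*(-1/100586))*(-1/423627) - 193907*(-1/271873) = -44015/3787666416*(-1/423627) + 27701/38839 = 44015/1604557760810832 + 27701/38839 = 44447854533930355817/62319418872131904048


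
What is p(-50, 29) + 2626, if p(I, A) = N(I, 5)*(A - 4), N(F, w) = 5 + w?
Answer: 2876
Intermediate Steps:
p(I, A) = -40 + 10*A (p(I, A) = (5 + 5)*(A - 4) = 10*(-4 + A) = -40 + 10*A)
p(-50, 29) + 2626 = (-40 + 10*29) + 2626 = (-40 + 290) + 2626 = 250 + 2626 = 2876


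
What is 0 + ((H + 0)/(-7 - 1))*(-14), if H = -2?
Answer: -7/2 ≈ -3.5000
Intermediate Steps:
0 + ((H + 0)/(-7 - 1))*(-14) = 0 + ((-2 + 0)/(-7 - 1))*(-14) = 0 - 2/(-8)*(-14) = 0 - 2*(-⅛)*(-14) = 0 + (¼)*(-14) = 0 - 7/2 = -7/2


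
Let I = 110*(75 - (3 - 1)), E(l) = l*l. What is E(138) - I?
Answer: 11014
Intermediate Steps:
E(l) = l²
I = 8030 (I = 110*(75 - 1*2) = 110*(75 - 2) = 110*73 = 8030)
E(138) - I = 138² - 1*8030 = 19044 - 8030 = 11014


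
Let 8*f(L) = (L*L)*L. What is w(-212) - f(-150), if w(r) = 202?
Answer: 422077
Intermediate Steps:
f(L) = L³/8 (f(L) = ((L*L)*L)/8 = (L²*L)/8 = L³/8)
w(-212) - f(-150) = 202 - (-150)³/8 = 202 - (-3375000)/8 = 202 - 1*(-421875) = 202 + 421875 = 422077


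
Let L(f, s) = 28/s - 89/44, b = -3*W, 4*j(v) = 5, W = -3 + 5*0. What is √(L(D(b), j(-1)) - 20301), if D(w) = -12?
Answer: I*√245395535/110 ≈ 142.41*I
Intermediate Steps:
W = -3 (W = -3 + 0 = -3)
j(v) = 5/4 (j(v) = (¼)*5 = 5/4)
b = 9 (b = -3*(-3) = 9)
L(f, s) = -89/44 + 28/s (L(f, s) = 28/s - 89*1/44 = 28/s - 89/44 = -89/44 + 28/s)
√(L(D(b), j(-1)) - 20301) = √((-89/44 + 28/(5/4)) - 20301) = √((-89/44 + 28*(⅘)) - 20301) = √((-89/44 + 112/5) - 20301) = √(4483/220 - 20301) = √(-4461737/220) = I*√245395535/110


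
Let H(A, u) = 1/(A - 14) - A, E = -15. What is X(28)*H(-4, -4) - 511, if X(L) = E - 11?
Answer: -5522/9 ≈ -613.56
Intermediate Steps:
H(A, u) = 1/(-14 + A) - A
X(L) = -26 (X(L) = -15 - 11 = -26)
X(28)*H(-4, -4) - 511 = -26*(1 - 1*(-4)**2 + 14*(-4))/(-14 - 4) - 511 = -26*(1 - 1*16 - 56)/(-18) - 511 = -(-13)*(1 - 16 - 56)/9 - 511 = -(-13)*(-71)/9 - 511 = -26*71/18 - 511 = -923/9 - 511 = -5522/9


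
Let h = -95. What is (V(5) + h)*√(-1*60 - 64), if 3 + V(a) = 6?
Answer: -184*I*√31 ≈ -1024.5*I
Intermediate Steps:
V(a) = 3 (V(a) = -3 + 6 = 3)
(V(5) + h)*√(-1*60 - 64) = (3 - 95)*√(-1*60 - 64) = -92*√(-60 - 64) = -184*I*√31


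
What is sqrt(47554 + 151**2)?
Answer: sqrt(70355) ≈ 265.25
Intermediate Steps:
sqrt(47554 + 151**2) = sqrt(47554 + 22801) = sqrt(70355)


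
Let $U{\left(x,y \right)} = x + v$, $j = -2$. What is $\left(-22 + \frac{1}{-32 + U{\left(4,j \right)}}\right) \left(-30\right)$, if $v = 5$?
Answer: $\frac{15210}{23} \approx 661.3$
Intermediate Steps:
$U{\left(x,y \right)} = 5 + x$ ($U{\left(x,y \right)} = x + 5 = 5 + x$)
$\left(-22 + \frac{1}{-32 + U{\left(4,j \right)}}\right) \left(-30\right) = \left(-22 + \frac{1}{-32 + \left(5 + 4\right)}\right) \left(-30\right) = \left(-22 + \frac{1}{-32 + 9}\right) \left(-30\right) = \left(-22 + \frac{1}{-23}\right) \left(-30\right) = \left(-22 - \frac{1}{23}\right) \left(-30\right) = \left(- \frac{507}{23}\right) \left(-30\right) = \frac{15210}{23}$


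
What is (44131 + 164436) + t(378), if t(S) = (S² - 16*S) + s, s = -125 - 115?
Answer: 345163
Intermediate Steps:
s = -240
t(S) = -240 + S² - 16*S (t(S) = (S² - 16*S) - 240 = -240 + S² - 16*S)
(44131 + 164436) + t(378) = (44131 + 164436) + (-240 + 378² - 16*378) = 208567 + (-240 + 142884 - 6048) = 208567 + 136596 = 345163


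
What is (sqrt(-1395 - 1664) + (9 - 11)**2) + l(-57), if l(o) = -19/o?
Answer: 13/3 + I*sqrt(3059) ≈ 4.3333 + 55.308*I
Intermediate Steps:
(sqrt(-1395 - 1664) + (9 - 11)**2) + l(-57) = (sqrt(-1395 - 1664) + (9 - 11)**2) - 19/(-57) = (sqrt(-3059) + (-2)**2) - 19*(-1/57) = (I*sqrt(3059) + 4) + 1/3 = (4 + I*sqrt(3059)) + 1/3 = 13/3 + I*sqrt(3059)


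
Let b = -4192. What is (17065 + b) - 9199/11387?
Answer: 146575652/11387 ≈ 12872.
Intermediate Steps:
(17065 + b) - 9199/11387 = (17065 - 4192) - 9199/11387 = 12873 - 9199*1/11387 = 12873 - 9199/11387 = 146575652/11387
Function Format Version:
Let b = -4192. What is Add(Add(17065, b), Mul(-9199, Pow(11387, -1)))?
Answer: Rational(146575652, 11387) ≈ 12872.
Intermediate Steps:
Add(Add(17065, b), Mul(-9199, Pow(11387, -1))) = Add(Add(17065, -4192), Mul(-9199, Pow(11387, -1))) = Add(12873, Mul(-9199, Rational(1, 11387))) = Add(12873, Rational(-9199, 11387)) = Rational(146575652, 11387)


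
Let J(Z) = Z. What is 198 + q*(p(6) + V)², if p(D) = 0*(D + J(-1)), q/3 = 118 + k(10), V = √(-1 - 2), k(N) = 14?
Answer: -990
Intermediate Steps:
V = I*√3 (V = √(-3) = I*√3 ≈ 1.732*I)
q = 396 (q = 3*(118 + 14) = 3*132 = 396)
p(D) = 0 (p(D) = 0*(D - 1) = 0*(-1 + D) = 0)
198 + q*(p(6) + V)² = 198 + 396*(0 + I*√3)² = 198 + 396*(I*√3)² = 198 + 396*(-3) = 198 - 1188 = -990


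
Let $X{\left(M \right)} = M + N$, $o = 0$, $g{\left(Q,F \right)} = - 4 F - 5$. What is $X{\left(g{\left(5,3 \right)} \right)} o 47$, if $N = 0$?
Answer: $0$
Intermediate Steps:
$g{\left(Q,F \right)} = -5 - 4 F$
$X{\left(M \right)} = M$ ($X{\left(M \right)} = M + 0 = M$)
$X{\left(g{\left(5,3 \right)} \right)} o 47 = \left(-5 - 12\right) 0 \cdot 47 = \left(-17\right) 0 \cdot 47 = 0 \cdot 47 = 0$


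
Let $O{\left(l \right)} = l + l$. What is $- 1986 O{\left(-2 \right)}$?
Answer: $7944$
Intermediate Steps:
$O{\left(l \right)} = 2 l$
$- 1986 O{\left(-2 \right)} = - 1986 \cdot 2 \left(-2\right) = \left(-1986\right) \left(-4\right) = 7944$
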